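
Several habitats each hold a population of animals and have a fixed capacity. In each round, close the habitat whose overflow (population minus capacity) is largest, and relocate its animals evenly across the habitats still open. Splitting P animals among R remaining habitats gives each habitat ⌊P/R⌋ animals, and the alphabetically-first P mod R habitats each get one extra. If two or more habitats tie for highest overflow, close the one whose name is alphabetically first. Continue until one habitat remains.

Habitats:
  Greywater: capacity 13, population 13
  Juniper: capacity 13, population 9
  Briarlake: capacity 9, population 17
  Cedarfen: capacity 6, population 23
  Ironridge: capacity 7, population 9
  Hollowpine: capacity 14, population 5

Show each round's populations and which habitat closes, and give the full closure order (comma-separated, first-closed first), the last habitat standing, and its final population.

Closure order: Cedarfen, Briarlake, Greywater, Ironridge, Juniper
Last habitat: Hollowpine with 76 animals

Round 1: Briarlake=17 Cedarfen=23 Greywater=13 Hollowpine=5 Ironridge=9 Juniper=9 → close Cedarfen (overflow 17)
  23÷5 = 4 each, +1 to first 3
Round 2: Briarlake=22 Greywater=18 Hollowpine=10 Ironridge=13 Juniper=13 → close Briarlake (overflow 13)
  22÷4 = 5 each, +1 to first 2
Round 3: Greywater=24 Hollowpine=16 Ironridge=18 Juniper=18 → close Greywater (overflow 11)
  24÷3 = 8 each, +1 to first 0
Round 4: Hollowpine=24 Ironridge=26 Juniper=26 → close Ironridge (overflow 19)
  26÷2 = 13 each, +1 to first 0
Round 5: Hollowpine=37 Juniper=39 → close Juniper (overflow 26)
  39÷1 = 39 each, +1 to first 0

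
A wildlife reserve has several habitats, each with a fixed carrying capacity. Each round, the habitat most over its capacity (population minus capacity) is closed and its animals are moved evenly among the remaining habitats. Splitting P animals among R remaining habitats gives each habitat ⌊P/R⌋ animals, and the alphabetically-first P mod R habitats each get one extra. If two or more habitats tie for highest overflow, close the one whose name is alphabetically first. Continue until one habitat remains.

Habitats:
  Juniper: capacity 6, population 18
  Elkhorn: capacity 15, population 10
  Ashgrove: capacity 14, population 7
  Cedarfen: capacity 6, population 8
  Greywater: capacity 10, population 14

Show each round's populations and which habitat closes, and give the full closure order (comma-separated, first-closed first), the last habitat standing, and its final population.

Round 1: Ashgrove=7 Cedarfen=8 Elkhorn=10 Greywater=14 Juniper=18 → close Juniper (overflow 12)
  18÷4 = 4 each, +1 to first 2
Round 2: Ashgrove=12 Cedarfen=13 Elkhorn=14 Greywater=18 → close Greywater (overflow 8)
  18÷3 = 6 each, +1 to first 0
Round 3: Ashgrove=18 Cedarfen=19 Elkhorn=20 → close Cedarfen (overflow 13)
  19÷2 = 9 each, +1 to first 1
Round 4: Ashgrove=28 Elkhorn=29 → close Ashgrove (overflow 14)
  28÷1 = 28 each, +1 to first 0

Closure order: Juniper, Greywater, Cedarfen, Ashgrove
Last habitat: Elkhorn with 57 animals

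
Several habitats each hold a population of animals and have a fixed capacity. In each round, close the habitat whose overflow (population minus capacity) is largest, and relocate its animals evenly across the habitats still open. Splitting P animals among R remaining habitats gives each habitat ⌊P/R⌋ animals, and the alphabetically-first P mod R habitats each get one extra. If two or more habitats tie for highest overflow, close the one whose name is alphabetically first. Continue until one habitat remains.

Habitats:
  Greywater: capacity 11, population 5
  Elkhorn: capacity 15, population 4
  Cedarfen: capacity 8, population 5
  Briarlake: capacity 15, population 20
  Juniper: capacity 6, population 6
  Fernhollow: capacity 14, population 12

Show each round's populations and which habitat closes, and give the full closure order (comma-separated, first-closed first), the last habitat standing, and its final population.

Round 1: Briarlake=20 Cedarfen=5 Elkhorn=4 Fernhollow=12 Greywater=5 Juniper=6 → close Briarlake (overflow 5)
  20÷5 = 4 each, +1 to first 0
Round 2: Cedarfen=9 Elkhorn=8 Fernhollow=16 Greywater=9 Juniper=10 → close Juniper (overflow 4)
  10÷4 = 2 each, +1 to first 2
Round 3: Cedarfen=12 Elkhorn=11 Fernhollow=18 Greywater=11 → close Cedarfen (overflow 4)
  12÷3 = 4 each, +1 to first 0
Round 4: Elkhorn=15 Fernhollow=22 Greywater=15 → close Fernhollow (overflow 8)
  22÷2 = 11 each, +1 to first 0
Round 5: Elkhorn=26 Greywater=26 → close Greywater (overflow 15)
  26÷1 = 26 each, +1 to first 0

Closure order: Briarlake, Juniper, Cedarfen, Fernhollow, Greywater
Last habitat: Elkhorn with 52 animals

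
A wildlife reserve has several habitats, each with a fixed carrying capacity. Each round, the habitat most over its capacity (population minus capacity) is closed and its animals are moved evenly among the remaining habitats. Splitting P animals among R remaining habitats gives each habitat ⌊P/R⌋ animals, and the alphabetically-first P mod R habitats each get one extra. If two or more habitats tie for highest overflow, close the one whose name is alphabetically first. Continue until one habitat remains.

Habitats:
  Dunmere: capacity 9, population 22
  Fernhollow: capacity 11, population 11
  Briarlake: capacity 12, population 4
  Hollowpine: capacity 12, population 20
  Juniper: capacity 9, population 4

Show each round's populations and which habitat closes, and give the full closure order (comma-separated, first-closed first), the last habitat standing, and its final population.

Closure order: Dunmere, Hollowpine, Fernhollow, Briarlake
Last habitat: Juniper with 61 animals

Round 1: Briarlake=4 Dunmere=22 Fernhollow=11 Hollowpine=20 Juniper=4 → close Dunmere (overflow 13)
  22÷4 = 5 each, +1 to first 2
Round 2: Briarlake=10 Fernhollow=17 Hollowpine=25 Juniper=9 → close Hollowpine (overflow 13)
  25÷3 = 8 each, +1 to first 1
Round 3: Briarlake=19 Fernhollow=25 Juniper=17 → close Fernhollow (overflow 14)
  25÷2 = 12 each, +1 to first 1
Round 4: Briarlake=32 Juniper=29 → close Briarlake (overflow 20)
  32÷1 = 32 each, +1 to first 0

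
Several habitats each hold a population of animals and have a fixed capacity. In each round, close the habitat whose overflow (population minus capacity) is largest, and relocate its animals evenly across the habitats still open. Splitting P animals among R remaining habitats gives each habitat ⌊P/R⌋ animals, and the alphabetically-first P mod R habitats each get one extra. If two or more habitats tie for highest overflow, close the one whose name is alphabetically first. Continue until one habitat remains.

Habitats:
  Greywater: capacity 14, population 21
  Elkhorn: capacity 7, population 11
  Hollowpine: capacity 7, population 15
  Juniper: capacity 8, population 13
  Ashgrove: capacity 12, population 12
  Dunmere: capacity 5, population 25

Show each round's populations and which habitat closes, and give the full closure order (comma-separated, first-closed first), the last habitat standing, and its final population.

Closure order: Dunmere, Hollowpine, Greywater, Juniper, Elkhorn
Last habitat: Ashgrove with 97 animals

Round 1: Ashgrove=12 Dunmere=25 Elkhorn=11 Greywater=21 Hollowpine=15 Juniper=13 → close Dunmere (overflow 20)
  25÷5 = 5 each, +1 to first 0
Round 2: Ashgrove=17 Elkhorn=16 Greywater=26 Hollowpine=20 Juniper=18 → close Hollowpine (overflow 13)
  20÷4 = 5 each, +1 to first 0
Round 3: Ashgrove=22 Elkhorn=21 Greywater=31 Juniper=23 → close Greywater (overflow 17)
  31÷3 = 10 each, +1 to first 1
Round 4: Ashgrove=33 Elkhorn=31 Juniper=33 → close Juniper (overflow 25)
  33÷2 = 16 each, +1 to first 1
Round 5: Ashgrove=50 Elkhorn=47 → close Elkhorn (overflow 40)
  47÷1 = 47 each, +1 to first 0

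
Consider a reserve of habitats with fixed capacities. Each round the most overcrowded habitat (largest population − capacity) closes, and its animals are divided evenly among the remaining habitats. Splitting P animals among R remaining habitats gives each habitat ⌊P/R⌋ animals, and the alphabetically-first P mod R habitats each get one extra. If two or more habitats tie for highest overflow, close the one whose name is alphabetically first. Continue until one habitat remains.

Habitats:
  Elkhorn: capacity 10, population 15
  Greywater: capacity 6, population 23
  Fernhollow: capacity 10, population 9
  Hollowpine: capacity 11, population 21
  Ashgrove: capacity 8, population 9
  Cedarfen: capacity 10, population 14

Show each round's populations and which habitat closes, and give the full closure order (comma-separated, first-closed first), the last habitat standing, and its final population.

Closure order: Greywater, Hollowpine, Elkhorn, Cedarfen, Ashgrove
Last habitat: Fernhollow with 91 animals

Round 1: Ashgrove=9 Cedarfen=14 Elkhorn=15 Fernhollow=9 Greywater=23 Hollowpine=21 → close Greywater (overflow 17)
  23÷5 = 4 each, +1 to first 3
Round 2: Ashgrove=14 Cedarfen=19 Elkhorn=20 Fernhollow=13 Hollowpine=25 → close Hollowpine (overflow 14)
  25÷4 = 6 each, +1 to first 1
Round 3: Ashgrove=21 Cedarfen=25 Elkhorn=26 Fernhollow=19 → close Elkhorn (overflow 16)
  26÷3 = 8 each, +1 to first 2
Round 4: Ashgrove=30 Cedarfen=34 Fernhollow=27 → close Cedarfen (overflow 24)
  34÷2 = 17 each, +1 to first 0
Round 5: Ashgrove=47 Fernhollow=44 → close Ashgrove (overflow 39)
  47÷1 = 47 each, +1 to first 0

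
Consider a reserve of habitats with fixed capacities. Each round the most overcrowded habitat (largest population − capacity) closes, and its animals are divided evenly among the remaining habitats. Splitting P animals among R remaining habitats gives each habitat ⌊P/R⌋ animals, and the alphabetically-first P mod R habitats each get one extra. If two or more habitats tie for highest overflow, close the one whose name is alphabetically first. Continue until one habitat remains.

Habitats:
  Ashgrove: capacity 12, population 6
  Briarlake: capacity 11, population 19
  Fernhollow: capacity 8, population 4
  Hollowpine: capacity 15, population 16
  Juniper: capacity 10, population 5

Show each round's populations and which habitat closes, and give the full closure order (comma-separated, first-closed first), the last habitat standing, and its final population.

Round 1: Ashgrove=6 Briarlake=19 Fernhollow=4 Hollowpine=16 Juniper=5 → close Briarlake (overflow 8)
  19÷4 = 4 each, +1 to first 3
Round 2: Ashgrove=11 Fernhollow=9 Hollowpine=21 Juniper=9 → close Hollowpine (overflow 6)
  21÷3 = 7 each, +1 to first 0
Round 3: Ashgrove=18 Fernhollow=16 Juniper=16 → close Fernhollow (overflow 8)
  16÷2 = 8 each, +1 to first 0
Round 4: Ashgrove=26 Juniper=24 → close Ashgrove (overflow 14)
  26÷1 = 26 each, +1 to first 0

Closure order: Briarlake, Hollowpine, Fernhollow, Ashgrove
Last habitat: Juniper with 50 animals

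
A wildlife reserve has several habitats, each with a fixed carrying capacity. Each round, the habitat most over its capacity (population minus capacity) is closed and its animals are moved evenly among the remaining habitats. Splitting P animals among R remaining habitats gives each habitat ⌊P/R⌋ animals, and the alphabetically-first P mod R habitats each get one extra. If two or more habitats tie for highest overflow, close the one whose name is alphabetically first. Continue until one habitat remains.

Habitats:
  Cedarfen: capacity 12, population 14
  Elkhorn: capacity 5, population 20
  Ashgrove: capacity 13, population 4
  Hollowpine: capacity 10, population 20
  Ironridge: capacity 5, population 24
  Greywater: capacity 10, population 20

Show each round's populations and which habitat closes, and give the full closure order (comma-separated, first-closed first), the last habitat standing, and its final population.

Round 1: Ashgrove=4 Cedarfen=14 Elkhorn=20 Greywater=20 Hollowpine=20 Ironridge=24 → close Ironridge (overflow 19)
  24÷5 = 4 each, +1 to first 4
Round 2: Ashgrove=9 Cedarfen=19 Elkhorn=25 Greywater=25 Hollowpine=24 → close Elkhorn (overflow 20)
  25÷4 = 6 each, +1 to first 1
Round 3: Ashgrove=16 Cedarfen=25 Greywater=31 Hollowpine=30 → close Greywater (overflow 21)
  31÷3 = 10 each, +1 to first 1
Round 4: Ashgrove=27 Cedarfen=35 Hollowpine=40 → close Hollowpine (overflow 30)
  40÷2 = 20 each, +1 to first 0
Round 5: Ashgrove=47 Cedarfen=55 → close Cedarfen (overflow 43)
  55÷1 = 55 each, +1 to first 0

Closure order: Ironridge, Elkhorn, Greywater, Hollowpine, Cedarfen
Last habitat: Ashgrove with 102 animals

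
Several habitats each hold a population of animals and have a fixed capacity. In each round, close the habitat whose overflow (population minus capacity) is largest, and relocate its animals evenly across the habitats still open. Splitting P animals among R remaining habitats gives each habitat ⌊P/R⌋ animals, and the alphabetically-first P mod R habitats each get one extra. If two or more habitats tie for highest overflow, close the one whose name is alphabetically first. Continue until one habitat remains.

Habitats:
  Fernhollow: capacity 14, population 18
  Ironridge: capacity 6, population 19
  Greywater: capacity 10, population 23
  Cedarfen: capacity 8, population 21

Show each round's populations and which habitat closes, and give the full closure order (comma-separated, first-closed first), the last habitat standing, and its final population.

Round 1: Cedarfen=21 Fernhollow=18 Greywater=23 Ironridge=19 → close Cedarfen (overflow 13)
  21÷3 = 7 each, +1 to first 0
Round 2: Fernhollow=25 Greywater=30 Ironridge=26 → close Greywater (overflow 20)
  30÷2 = 15 each, +1 to first 0
Round 3: Fernhollow=40 Ironridge=41 → close Ironridge (overflow 35)
  41÷1 = 41 each, +1 to first 0

Closure order: Cedarfen, Greywater, Ironridge
Last habitat: Fernhollow with 81 animals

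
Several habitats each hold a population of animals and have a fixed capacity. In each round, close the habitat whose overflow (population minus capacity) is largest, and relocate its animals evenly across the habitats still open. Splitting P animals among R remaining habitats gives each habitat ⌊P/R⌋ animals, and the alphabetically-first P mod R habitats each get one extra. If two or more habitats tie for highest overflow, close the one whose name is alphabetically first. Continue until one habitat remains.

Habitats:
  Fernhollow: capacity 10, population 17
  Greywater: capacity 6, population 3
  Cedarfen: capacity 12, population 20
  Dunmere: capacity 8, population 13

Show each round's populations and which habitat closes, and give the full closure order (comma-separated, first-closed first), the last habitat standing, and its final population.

Closure order: Cedarfen, Fernhollow, Dunmere
Last habitat: Greywater with 53 animals

Round 1: Cedarfen=20 Dunmere=13 Fernhollow=17 Greywater=3 → close Cedarfen (overflow 8)
  20÷3 = 6 each, +1 to first 2
Round 2: Dunmere=20 Fernhollow=24 Greywater=9 → close Fernhollow (overflow 14)
  24÷2 = 12 each, +1 to first 0
Round 3: Dunmere=32 Greywater=21 → close Dunmere (overflow 24)
  32÷1 = 32 each, +1 to first 0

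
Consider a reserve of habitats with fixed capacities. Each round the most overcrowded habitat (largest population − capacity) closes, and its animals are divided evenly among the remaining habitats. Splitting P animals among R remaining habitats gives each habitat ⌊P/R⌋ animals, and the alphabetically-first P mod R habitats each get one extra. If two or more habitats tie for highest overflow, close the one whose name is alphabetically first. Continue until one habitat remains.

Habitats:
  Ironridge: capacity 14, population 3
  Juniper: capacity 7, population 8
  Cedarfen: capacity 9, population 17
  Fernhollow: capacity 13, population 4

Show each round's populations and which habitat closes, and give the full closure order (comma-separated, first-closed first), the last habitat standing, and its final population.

Closure order: Cedarfen, Juniper, Fernhollow
Last habitat: Ironridge with 32 animals

Round 1: Cedarfen=17 Fernhollow=4 Ironridge=3 Juniper=8 → close Cedarfen (overflow 8)
  17÷3 = 5 each, +1 to first 2
Round 2: Fernhollow=10 Ironridge=9 Juniper=13 → close Juniper (overflow 6)
  13÷2 = 6 each, +1 to first 1
Round 3: Fernhollow=17 Ironridge=15 → close Fernhollow (overflow 4)
  17÷1 = 17 each, +1 to first 0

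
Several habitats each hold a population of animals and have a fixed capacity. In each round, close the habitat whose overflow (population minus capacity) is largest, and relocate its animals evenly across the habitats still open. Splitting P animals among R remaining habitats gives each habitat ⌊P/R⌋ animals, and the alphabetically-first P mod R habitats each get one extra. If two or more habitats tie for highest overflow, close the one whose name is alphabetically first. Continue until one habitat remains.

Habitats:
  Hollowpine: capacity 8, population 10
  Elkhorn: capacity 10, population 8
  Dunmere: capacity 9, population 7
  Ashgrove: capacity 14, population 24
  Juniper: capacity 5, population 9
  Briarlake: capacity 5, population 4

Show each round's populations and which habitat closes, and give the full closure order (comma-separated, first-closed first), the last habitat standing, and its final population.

Closure order: Ashgrove, Juniper, Hollowpine, Briarlake, Dunmere
Last habitat: Elkhorn with 62 animals

Round 1: Ashgrove=24 Briarlake=4 Dunmere=7 Elkhorn=8 Hollowpine=10 Juniper=9 → close Ashgrove (overflow 10)
  24÷5 = 4 each, +1 to first 4
Round 2: Briarlake=9 Dunmere=12 Elkhorn=13 Hollowpine=15 Juniper=13 → close Juniper (overflow 8)
  13÷4 = 3 each, +1 to first 1
Round 3: Briarlake=13 Dunmere=15 Elkhorn=16 Hollowpine=18 → close Hollowpine (overflow 10)
  18÷3 = 6 each, +1 to first 0
Round 4: Briarlake=19 Dunmere=21 Elkhorn=22 → close Briarlake (overflow 14)
  19÷2 = 9 each, +1 to first 1
Round 5: Dunmere=31 Elkhorn=31 → close Dunmere (overflow 22)
  31÷1 = 31 each, +1 to first 0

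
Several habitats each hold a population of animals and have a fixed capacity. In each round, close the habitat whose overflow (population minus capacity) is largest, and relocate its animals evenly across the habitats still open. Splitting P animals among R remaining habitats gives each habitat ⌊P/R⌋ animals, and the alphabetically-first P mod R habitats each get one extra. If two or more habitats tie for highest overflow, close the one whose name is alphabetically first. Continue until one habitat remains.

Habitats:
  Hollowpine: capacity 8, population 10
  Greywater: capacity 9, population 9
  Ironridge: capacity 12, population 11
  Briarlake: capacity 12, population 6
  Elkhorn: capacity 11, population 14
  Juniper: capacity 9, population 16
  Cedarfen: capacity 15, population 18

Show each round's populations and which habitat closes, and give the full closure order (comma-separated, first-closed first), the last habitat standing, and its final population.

Round 1: Briarlake=6 Cedarfen=18 Elkhorn=14 Greywater=9 Hollowpine=10 Ironridge=11 Juniper=16 → close Juniper (overflow 7)
  16÷6 = 2 each, +1 to first 4
Round 2: Briarlake=9 Cedarfen=21 Elkhorn=17 Greywater=12 Hollowpine=12 Ironridge=13 → close Cedarfen (overflow 6)
  21÷5 = 4 each, +1 to first 1
Round 3: Briarlake=14 Elkhorn=21 Greywater=16 Hollowpine=16 Ironridge=17 → close Elkhorn (overflow 10)
  21÷4 = 5 each, +1 to first 1
Round 4: Briarlake=20 Greywater=21 Hollowpine=21 Ironridge=22 → close Hollowpine (overflow 13)
  21÷3 = 7 each, +1 to first 0
Round 5: Briarlake=27 Greywater=28 Ironridge=29 → close Greywater (overflow 19)
  28÷2 = 14 each, +1 to first 0
Round 6: Briarlake=41 Ironridge=43 → close Ironridge (overflow 31)
  43÷1 = 43 each, +1 to first 0

Closure order: Juniper, Cedarfen, Elkhorn, Hollowpine, Greywater, Ironridge
Last habitat: Briarlake with 84 animals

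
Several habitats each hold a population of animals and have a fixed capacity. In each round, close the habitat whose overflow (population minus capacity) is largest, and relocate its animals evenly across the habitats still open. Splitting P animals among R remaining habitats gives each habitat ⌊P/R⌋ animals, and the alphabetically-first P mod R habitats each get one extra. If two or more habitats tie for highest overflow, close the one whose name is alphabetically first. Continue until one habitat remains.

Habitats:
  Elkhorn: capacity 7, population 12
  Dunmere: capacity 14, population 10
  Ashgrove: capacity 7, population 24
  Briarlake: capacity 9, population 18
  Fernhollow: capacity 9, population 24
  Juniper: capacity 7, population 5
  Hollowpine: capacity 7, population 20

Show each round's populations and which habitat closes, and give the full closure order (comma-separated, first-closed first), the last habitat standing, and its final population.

Round 1: Ashgrove=24 Briarlake=18 Dunmere=10 Elkhorn=12 Fernhollow=24 Hollowpine=20 Juniper=5 → close Ashgrove (overflow 17)
  24÷6 = 4 each, +1 to first 0
Round 2: Briarlake=22 Dunmere=14 Elkhorn=16 Fernhollow=28 Hollowpine=24 Juniper=9 → close Fernhollow (overflow 19)
  28÷5 = 5 each, +1 to first 3
Round 3: Briarlake=28 Dunmere=20 Elkhorn=22 Hollowpine=29 Juniper=14 → close Hollowpine (overflow 22)
  29÷4 = 7 each, +1 to first 1
Round 4: Briarlake=36 Dunmere=27 Elkhorn=29 Juniper=21 → close Briarlake (overflow 27)
  36÷3 = 12 each, +1 to first 0
Round 5: Dunmere=39 Elkhorn=41 Juniper=33 → close Elkhorn (overflow 34)
  41÷2 = 20 each, +1 to first 1
Round 6: Dunmere=60 Juniper=53 → close Dunmere (overflow 46)
  60÷1 = 60 each, +1 to first 0

Closure order: Ashgrove, Fernhollow, Hollowpine, Briarlake, Elkhorn, Dunmere
Last habitat: Juniper with 113 animals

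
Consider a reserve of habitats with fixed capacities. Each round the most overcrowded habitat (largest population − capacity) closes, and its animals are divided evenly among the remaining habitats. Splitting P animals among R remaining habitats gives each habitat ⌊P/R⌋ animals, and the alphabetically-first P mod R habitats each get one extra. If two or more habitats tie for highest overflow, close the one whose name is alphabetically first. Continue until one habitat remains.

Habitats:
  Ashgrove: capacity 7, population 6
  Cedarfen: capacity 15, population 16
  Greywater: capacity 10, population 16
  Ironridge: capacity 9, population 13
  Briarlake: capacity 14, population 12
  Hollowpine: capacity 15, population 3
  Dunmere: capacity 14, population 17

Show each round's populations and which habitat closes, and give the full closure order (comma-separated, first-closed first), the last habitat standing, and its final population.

Round 1: Ashgrove=6 Briarlake=12 Cedarfen=16 Dunmere=17 Greywater=16 Hollowpine=3 Ironridge=13 → close Greywater (overflow 6)
  16÷6 = 2 each, +1 to first 4
Round 2: Ashgrove=9 Briarlake=15 Cedarfen=19 Dunmere=20 Hollowpine=5 Ironridge=15 → close Dunmere (overflow 6)
  20÷5 = 4 each, +1 to first 0
Round 3: Ashgrove=13 Briarlake=19 Cedarfen=23 Hollowpine=9 Ironridge=19 → close Ironridge (overflow 10)
  19÷4 = 4 each, +1 to first 3
Round 4: Ashgrove=18 Briarlake=24 Cedarfen=28 Hollowpine=13 → close Cedarfen (overflow 13)
  28÷3 = 9 each, +1 to first 1
Round 5: Ashgrove=28 Briarlake=33 Hollowpine=22 → close Ashgrove (overflow 21)
  28÷2 = 14 each, +1 to first 0
Round 6: Briarlake=47 Hollowpine=36 → close Briarlake (overflow 33)
  47÷1 = 47 each, +1 to first 0

Closure order: Greywater, Dunmere, Ironridge, Cedarfen, Ashgrove, Briarlake
Last habitat: Hollowpine with 83 animals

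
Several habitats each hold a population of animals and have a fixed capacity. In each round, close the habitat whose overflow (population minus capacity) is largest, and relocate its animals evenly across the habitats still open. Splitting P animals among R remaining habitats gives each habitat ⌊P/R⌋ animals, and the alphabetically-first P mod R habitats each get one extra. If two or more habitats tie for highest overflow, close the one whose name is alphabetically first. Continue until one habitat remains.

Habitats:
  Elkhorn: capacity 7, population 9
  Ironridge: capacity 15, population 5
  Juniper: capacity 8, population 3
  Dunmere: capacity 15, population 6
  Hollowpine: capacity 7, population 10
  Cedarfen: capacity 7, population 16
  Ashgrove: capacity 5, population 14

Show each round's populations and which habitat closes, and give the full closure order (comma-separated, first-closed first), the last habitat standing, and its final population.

Round 1: Ashgrove=14 Cedarfen=16 Dunmere=6 Elkhorn=9 Hollowpine=10 Ironridge=5 Juniper=3 → close Ashgrove (overflow 9)
  14÷6 = 2 each, +1 to first 2
Round 2: Cedarfen=19 Dunmere=9 Elkhorn=11 Hollowpine=12 Ironridge=7 Juniper=5 → close Cedarfen (overflow 12)
  19÷5 = 3 each, +1 to first 4
Round 3: Dunmere=13 Elkhorn=15 Hollowpine=16 Ironridge=11 Juniper=8 → close Hollowpine (overflow 9)
  16÷4 = 4 each, +1 to first 0
Round 4: Dunmere=17 Elkhorn=19 Ironridge=15 Juniper=12 → close Elkhorn (overflow 12)
  19÷3 = 6 each, +1 to first 1
Round 5: Dunmere=24 Ironridge=21 Juniper=18 → close Juniper (overflow 10)
  18÷2 = 9 each, +1 to first 0
Round 6: Dunmere=33 Ironridge=30 → close Dunmere (overflow 18)
  33÷1 = 33 each, +1 to first 0

Closure order: Ashgrove, Cedarfen, Hollowpine, Elkhorn, Juniper, Dunmere
Last habitat: Ironridge with 63 animals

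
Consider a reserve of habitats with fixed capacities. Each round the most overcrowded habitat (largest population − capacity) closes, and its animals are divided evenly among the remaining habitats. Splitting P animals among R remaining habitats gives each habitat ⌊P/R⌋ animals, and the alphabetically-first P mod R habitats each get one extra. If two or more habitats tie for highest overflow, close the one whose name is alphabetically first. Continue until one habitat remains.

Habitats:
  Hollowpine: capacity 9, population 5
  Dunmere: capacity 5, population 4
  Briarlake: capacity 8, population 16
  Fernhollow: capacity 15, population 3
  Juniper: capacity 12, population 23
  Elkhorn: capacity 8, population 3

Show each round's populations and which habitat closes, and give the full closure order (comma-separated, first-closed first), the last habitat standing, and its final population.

Closure order: Juniper, Briarlake, Dunmere, Elkhorn, Hollowpine
Last habitat: Fernhollow with 54 animals

Round 1: Briarlake=16 Dunmere=4 Elkhorn=3 Fernhollow=3 Hollowpine=5 Juniper=23 → close Juniper (overflow 11)
  23÷5 = 4 each, +1 to first 3
Round 2: Briarlake=21 Dunmere=9 Elkhorn=8 Fernhollow=7 Hollowpine=9 → close Briarlake (overflow 13)
  21÷4 = 5 each, +1 to first 1
Round 3: Dunmere=15 Elkhorn=13 Fernhollow=12 Hollowpine=14 → close Dunmere (overflow 10)
  15÷3 = 5 each, +1 to first 0
Round 4: Elkhorn=18 Fernhollow=17 Hollowpine=19 → close Elkhorn (overflow 10)
  18÷2 = 9 each, +1 to first 0
Round 5: Fernhollow=26 Hollowpine=28 → close Hollowpine (overflow 19)
  28÷1 = 28 each, +1 to first 0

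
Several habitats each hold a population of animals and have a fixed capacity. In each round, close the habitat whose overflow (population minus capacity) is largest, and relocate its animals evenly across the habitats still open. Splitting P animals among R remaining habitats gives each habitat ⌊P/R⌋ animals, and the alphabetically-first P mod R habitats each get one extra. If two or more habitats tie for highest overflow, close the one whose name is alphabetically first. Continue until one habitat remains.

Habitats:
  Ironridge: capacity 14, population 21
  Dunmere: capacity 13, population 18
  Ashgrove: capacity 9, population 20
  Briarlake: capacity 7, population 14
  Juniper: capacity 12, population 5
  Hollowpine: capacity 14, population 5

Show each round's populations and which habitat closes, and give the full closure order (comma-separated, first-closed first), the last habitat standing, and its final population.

Round 1: Ashgrove=20 Briarlake=14 Dunmere=18 Hollowpine=5 Ironridge=21 Juniper=5 → close Ashgrove (overflow 11)
  20÷5 = 4 each, +1 to first 0
Round 2: Briarlake=18 Dunmere=22 Hollowpine=9 Ironridge=25 Juniper=9 → close Briarlake (overflow 11)
  18÷4 = 4 each, +1 to first 2
Round 3: Dunmere=27 Hollowpine=14 Ironridge=29 Juniper=13 → close Ironridge (overflow 15)
  29÷3 = 9 each, +1 to first 2
Round 4: Dunmere=37 Hollowpine=24 Juniper=22 → close Dunmere (overflow 24)
  37÷2 = 18 each, +1 to first 1
Round 5: Hollowpine=43 Juniper=40 → close Hollowpine (overflow 29)
  43÷1 = 43 each, +1 to first 0

Closure order: Ashgrove, Briarlake, Ironridge, Dunmere, Hollowpine
Last habitat: Juniper with 83 animals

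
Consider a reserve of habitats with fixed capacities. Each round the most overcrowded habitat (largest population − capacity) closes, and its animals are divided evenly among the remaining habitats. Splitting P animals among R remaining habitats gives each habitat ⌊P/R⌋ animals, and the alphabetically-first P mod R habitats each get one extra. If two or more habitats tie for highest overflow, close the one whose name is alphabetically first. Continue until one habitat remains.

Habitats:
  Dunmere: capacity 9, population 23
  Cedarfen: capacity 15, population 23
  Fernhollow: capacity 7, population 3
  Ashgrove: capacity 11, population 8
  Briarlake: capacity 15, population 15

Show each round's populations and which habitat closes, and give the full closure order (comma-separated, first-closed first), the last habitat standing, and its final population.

Closure order: Dunmere, Cedarfen, Briarlake, Ashgrove
Last habitat: Fernhollow with 72 animals

Round 1: Ashgrove=8 Briarlake=15 Cedarfen=23 Dunmere=23 Fernhollow=3 → close Dunmere (overflow 14)
  23÷4 = 5 each, +1 to first 3
Round 2: Ashgrove=14 Briarlake=21 Cedarfen=29 Fernhollow=8 → close Cedarfen (overflow 14)
  29÷3 = 9 each, +1 to first 2
Round 3: Ashgrove=24 Briarlake=31 Fernhollow=17 → close Briarlake (overflow 16)
  31÷2 = 15 each, +1 to first 1
Round 4: Ashgrove=40 Fernhollow=32 → close Ashgrove (overflow 29)
  40÷1 = 40 each, +1 to first 0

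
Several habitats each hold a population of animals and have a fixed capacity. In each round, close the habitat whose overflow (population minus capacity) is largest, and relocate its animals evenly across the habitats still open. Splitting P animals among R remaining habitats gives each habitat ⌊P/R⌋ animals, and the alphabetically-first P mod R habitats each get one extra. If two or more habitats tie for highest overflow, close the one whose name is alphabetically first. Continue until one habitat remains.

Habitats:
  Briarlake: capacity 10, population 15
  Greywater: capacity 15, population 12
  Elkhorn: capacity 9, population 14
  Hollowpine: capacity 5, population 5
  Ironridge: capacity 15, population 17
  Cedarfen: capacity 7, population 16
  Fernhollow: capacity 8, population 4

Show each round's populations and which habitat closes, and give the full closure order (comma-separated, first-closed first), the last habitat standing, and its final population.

Closure order: Cedarfen, Briarlake, Elkhorn, Ironridge, Hollowpine, Fernhollow
Last habitat: Greywater with 83 animals

Round 1: Briarlake=15 Cedarfen=16 Elkhorn=14 Fernhollow=4 Greywater=12 Hollowpine=5 Ironridge=17 → close Cedarfen (overflow 9)
  16÷6 = 2 each, +1 to first 4
Round 2: Briarlake=18 Elkhorn=17 Fernhollow=7 Greywater=15 Hollowpine=7 Ironridge=19 → close Briarlake (overflow 8)
  18÷5 = 3 each, +1 to first 3
Round 3: Elkhorn=21 Fernhollow=11 Greywater=19 Hollowpine=10 Ironridge=22 → close Elkhorn (overflow 12)
  21÷4 = 5 each, +1 to first 1
Round 4: Fernhollow=17 Greywater=24 Hollowpine=15 Ironridge=27 → close Ironridge (overflow 12)
  27÷3 = 9 each, +1 to first 0
Round 5: Fernhollow=26 Greywater=33 Hollowpine=24 → close Hollowpine (overflow 19)
  24÷2 = 12 each, +1 to first 0
Round 6: Fernhollow=38 Greywater=45 → close Fernhollow (overflow 30)
  38÷1 = 38 each, +1 to first 0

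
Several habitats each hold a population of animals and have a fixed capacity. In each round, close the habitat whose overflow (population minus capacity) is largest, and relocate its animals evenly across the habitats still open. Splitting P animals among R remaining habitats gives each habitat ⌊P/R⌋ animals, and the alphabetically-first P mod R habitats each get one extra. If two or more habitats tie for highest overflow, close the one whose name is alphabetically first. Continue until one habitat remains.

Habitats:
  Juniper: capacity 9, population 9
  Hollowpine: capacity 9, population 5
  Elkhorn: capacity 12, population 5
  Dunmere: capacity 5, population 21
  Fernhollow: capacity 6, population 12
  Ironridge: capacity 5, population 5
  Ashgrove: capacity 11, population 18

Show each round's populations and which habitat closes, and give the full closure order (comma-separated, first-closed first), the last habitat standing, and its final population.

Closure order: Dunmere, Ashgrove, Fernhollow, Ironridge, Juniper, Elkhorn
Last habitat: Hollowpine with 75 animals

Round 1: Ashgrove=18 Dunmere=21 Elkhorn=5 Fernhollow=12 Hollowpine=5 Ironridge=5 Juniper=9 → close Dunmere (overflow 16)
  21÷6 = 3 each, +1 to first 3
Round 2: Ashgrove=22 Elkhorn=9 Fernhollow=16 Hollowpine=8 Ironridge=8 Juniper=12 → close Ashgrove (overflow 11)
  22÷5 = 4 each, +1 to first 2
Round 3: Elkhorn=14 Fernhollow=21 Hollowpine=12 Ironridge=12 Juniper=16 → close Fernhollow (overflow 15)
  21÷4 = 5 each, +1 to first 1
Round 4: Elkhorn=20 Hollowpine=17 Ironridge=17 Juniper=21 → close Ironridge (overflow 12)
  17÷3 = 5 each, +1 to first 2
Round 5: Elkhorn=26 Hollowpine=23 Juniper=26 → close Juniper (overflow 17)
  26÷2 = 13 each, +1 to first 0
Round 6: Elkhorn=39 Hollowpine=36 → close Elkhorn (overflow 27)
  39÷1 = 39 each, +1 to first 0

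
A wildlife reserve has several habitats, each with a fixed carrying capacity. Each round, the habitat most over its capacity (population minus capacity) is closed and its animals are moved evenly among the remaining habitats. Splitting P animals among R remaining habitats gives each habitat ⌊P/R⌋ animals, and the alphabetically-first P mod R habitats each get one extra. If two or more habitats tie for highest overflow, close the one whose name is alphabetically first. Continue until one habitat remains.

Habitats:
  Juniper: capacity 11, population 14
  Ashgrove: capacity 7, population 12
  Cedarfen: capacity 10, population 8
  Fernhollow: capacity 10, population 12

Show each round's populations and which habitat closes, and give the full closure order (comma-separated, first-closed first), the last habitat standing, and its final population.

Round 1: Ashgrove=12 Cedarfen=8 Fernhollow=12 Juniper=14 → close Ashgrove (overflow 5)
  12÷3 = 4 each, +1 to first 0
Round 2: Cedarfen=12 Fernhollow=16 Juniper=18 → close Juniper (overflow 7)
  18÷2 = 9 each, +1 to first 0
Round 3: Cedarfen=21 Fernhollow=25 → close Fernhollow (overflow 15)
  25÷1 = 25 each, +1 to first 0

Closure order: Ashgrove, Juniper, Fernhollow
Last habitat: Cedarfen with 46 animals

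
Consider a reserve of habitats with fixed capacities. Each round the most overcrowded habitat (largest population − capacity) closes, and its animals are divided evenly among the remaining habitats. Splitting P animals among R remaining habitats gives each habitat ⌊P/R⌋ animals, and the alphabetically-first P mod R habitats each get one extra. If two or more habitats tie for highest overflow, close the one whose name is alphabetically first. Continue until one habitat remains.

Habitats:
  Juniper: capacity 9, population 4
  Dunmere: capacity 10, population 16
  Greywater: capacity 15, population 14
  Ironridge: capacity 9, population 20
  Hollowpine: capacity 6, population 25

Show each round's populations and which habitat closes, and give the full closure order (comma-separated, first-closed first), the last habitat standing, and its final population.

Round 1: Dunmere=16 Greywater=14 Hollowpine=25 Ironridge=20 Juniper=4 → close Hollowpine (overflow 19)
  25÷4 = 6 each, +1 to first 1
Round 2: Dunmere=23 Greywater=20 Ironridge=26 Juniper=10 → close Ironridge (overflow 17)
  26÷3 = 8 each, +1 to first 2
Round 3: Dunmere=32 Greywater=29 Juniper=18 → close Dunmere (overflow 22)
  32÷2 = 16 each, +1 to first 0
Round 4: Greywater=45 Juniper=34 → close Greywater (overflow 30)
  45÷1 = 45 each, +1 to first 0

Closure order: Hollowpine, Ironridge, Dunmere, Greywater
Last habitat: Juniper with 79 animals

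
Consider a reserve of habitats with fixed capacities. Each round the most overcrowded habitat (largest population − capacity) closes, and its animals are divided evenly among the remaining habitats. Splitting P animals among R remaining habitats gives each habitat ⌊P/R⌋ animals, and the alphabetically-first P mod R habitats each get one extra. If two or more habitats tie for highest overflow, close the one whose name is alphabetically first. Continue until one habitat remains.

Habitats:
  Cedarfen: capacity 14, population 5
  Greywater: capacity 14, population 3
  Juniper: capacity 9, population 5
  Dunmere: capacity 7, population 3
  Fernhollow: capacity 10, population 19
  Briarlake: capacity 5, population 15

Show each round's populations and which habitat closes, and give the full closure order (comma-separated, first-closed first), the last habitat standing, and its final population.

Closure order: Briarlake, Fernhollow, Dunmere, Juniper, Cedarfen
Last habitat: Greywater with 50 animals

Round 1: Briarlake=15 Cedarfen=5 Dunmere=3 Fernhollow=19 Greywater=3 Juniper=5 → close Briarlake (overflow 10)
  15÷5 = 3 each, +1 to first 0
Round 2: Cedarfen=8 Dunmere=6 Fernhollow=22 Greywater=6 Juniper=8 → close Fernhollow (overflow 12)
  22÷4 = 5 each, +1 to first 2
Round 3: Cedarfen=14 Dunmere=12 Greywater=11 Juniper=13 → close Dunmere (overflow 5)
  12÷3 = 4 each, +1 to first 0
Round 4: Cedarfen=18 Greywater=15 Juniper=17 → close Juniper (overflow 8)
  17÷2 = 8 each, +1 to first 1
Round 5: Cedarfen=27 Greywater=23 → close Cedarfen (overflow 13)
  27÷1 = 27 each, +1 to first 0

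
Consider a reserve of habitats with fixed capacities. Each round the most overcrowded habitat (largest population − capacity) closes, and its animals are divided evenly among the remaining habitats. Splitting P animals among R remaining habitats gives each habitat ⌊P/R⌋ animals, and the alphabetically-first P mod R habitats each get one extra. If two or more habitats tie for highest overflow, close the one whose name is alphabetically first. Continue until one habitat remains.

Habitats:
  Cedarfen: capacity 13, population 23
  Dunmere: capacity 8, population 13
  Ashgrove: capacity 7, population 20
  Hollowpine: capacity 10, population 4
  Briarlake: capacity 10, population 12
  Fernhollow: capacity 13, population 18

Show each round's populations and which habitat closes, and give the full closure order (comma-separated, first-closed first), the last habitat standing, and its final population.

Round 1: Ashgrove=20 Briarlake=12 Cedarfen=23 Dunmere=13 Fernhollow=18 Hollowpine=4 → close Ashgrove (overflow 13)
  20÷5 = 4 each, +1 to first 0
Round 2: Briarlake=16 Cedarfen=27 Dunmere=17 Fernhollow=22 Hollowpine=8 → close Cedarfen (overflow 14)
  27÷4 = 6 each, +1 to first 3
Round 3: Briarlake=23 Dunmere=24 Fernhollow=29 Hollowpine=14 → close Dunmere (overflow 16)
  24÷3 = 8 each, +1 to first 0
Round 4: Briarlake=31 Fernhollow=37 Hollowpine=22 → close Fernhollow (overflow 24)
  37÷2 = 18 each, +1 to first 1
Round 5: Briarlake=50 Hollowpine=40 → close Briarlake (overflow 40)
  50÷1 = 50 each, +1 to first 0

Closure order: Ashgrove, Cedarfen, Dunmere, Fernhollow, Briarlake
Last habitat: Hollowpine with 90 animals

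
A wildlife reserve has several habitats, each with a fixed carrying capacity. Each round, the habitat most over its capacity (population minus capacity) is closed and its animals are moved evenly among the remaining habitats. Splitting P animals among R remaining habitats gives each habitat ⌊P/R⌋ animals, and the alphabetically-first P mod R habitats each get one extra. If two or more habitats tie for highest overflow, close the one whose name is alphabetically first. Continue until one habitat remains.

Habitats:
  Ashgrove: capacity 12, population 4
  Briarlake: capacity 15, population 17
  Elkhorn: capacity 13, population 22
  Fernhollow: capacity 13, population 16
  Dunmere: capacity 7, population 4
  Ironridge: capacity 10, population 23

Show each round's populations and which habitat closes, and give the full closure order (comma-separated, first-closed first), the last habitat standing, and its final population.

Round 1: Ashgrove=4 Briarlake=17 Dunmere=4 Elkhorn=22 Fernhollow=16 Ironridge=23 → close Ironridge (overflow 13)
  23÷5 = 4 each, +1 to first 3
Round 2: Ashgrove=9 Briarlake=22 Dunmere=9 Elkhorn=26 Fernhollow=20 → close Elkhorn (overflow 13)
  26÷4 = 6 each, +1 to first 2
Round 3: Ashgrove=16 Briarlake=29 Dunmere=15 Fernhollow=26 → close Briarlake (overflow 14)
  29÷3 = 9 each, +1 to first 2
Round 4: Ashgrove=26 Dunmere=25 Fernhollow=35 → close Fernhollow (overflow 22)
  35÷2 = 17 each, +1 to first 1
Round 5: Ashgrove=44 Dunmere=42 → close Dunmere (overflow 35)
  42÷1 = 42 each, +1 to first 0

Closure order: Ironridge, Elkhorn, Briarlake, Fernhollow, Dunmere
Last habitat: Ashgrove with 86 animals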